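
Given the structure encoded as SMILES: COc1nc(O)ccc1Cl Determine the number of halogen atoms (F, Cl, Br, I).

1

Halogen atoms appear at heavy-atom position 10 (1×Cl).
Other groups present: 1 ether, 1 hydroxyl.
Halogen count: 1.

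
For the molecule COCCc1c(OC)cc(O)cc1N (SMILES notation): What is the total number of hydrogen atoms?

15

Walk through each heavy atom and fill implicit hydrogens from standard valence (C 4, N 3, O 2, S 2, halogen 1); for lowercase aromatic atoms, an aromatic c carries 1 H when it has two neighbours and 0 H with three, and aromatic n carries 0 H:
  atom 1: C, bond orders sum to 1 (valence 4) → 3 H
  atom 2: O, bond orders sum to 2 (valence 2) → 0 H
  atom 3: C, bond orders sum to 2 (valence 4) → 2 H
  atom 4: C, bond orders sum to 2 (valence 4) → 2 H
  atom 5: aromatic c, 3 neighbours → 0 H
  atom 6: aromatic c, 3 neighbours → 0 H
  atom 7: O, bond orders sum to 2 (valence 2) → 0 H
  atom 8: C, bond orders sum to 1 (valence 4) → 3 H
  atom 9: aromatic c, 2 neighbours → 1 H
  atom 10: aromatic c, 3 neighbours → 0 H
  atom 11: O, bond orders sum to 1 (valence 2) → 1 H
  atom 12: aromatic c, 2 neighbours → 1 H
  atom 13: aromatic c, 3 neighbours → 0 H
  atom 14: N, bond orders sum to 1 (valence 3) → 2 H
Total hydrogens: 15.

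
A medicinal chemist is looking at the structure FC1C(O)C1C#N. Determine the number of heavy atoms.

Every atom symbol written in the SMILES (organic subset) is one heavy atom; implicit H are not written.
Heavy atoms by element → C:4, F:1, N:1, O:1.
Total: 7.

7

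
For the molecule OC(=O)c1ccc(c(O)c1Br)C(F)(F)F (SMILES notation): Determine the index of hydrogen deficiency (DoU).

5

Molecular formula: C8H4BrF3O3.
DoU = (2C + 2 + N − H − X) / 2, where X is the halogen count and O/S are ignored.
    = (2·8 + 2 + 0 − 4 − 4) / 2 = 10 / 2 = 5.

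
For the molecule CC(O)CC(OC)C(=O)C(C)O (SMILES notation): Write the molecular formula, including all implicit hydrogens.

Walk through each heavy atom and fill implicit hydrogens from standard valence (C 4, N 3, O 2, S 2, halogen 1):
  atom 1: C, bond orders sum to 1 (valence 4) → 3 H
  atom 2: C, bond orders sum to 3 (valence 4) → 1 H
  atom 3: O, bond orders sum to 1 (valence 2) → 1 H
  atom 4: C, bond orders sum to 2 (valence 4) → 2 H
  atom 5: C, bond orders sum to 3 (valence 4) → 1 H
  atom 6: O, bond orders sum to 2 (valence 2) → 0 H
  atom 7: C, bond orders sum to 1 (valence 4) → 3 H
  atom 8: C, bond orders sum to 4 (valence 4) → 0 H
  atom 9: O, bond orders sum to 2 (valence 2) → 0 H
  atom 10: C, bond orders sum to 3 (valence 4) → 1 H
  atom 11: C, bond orders sum to 1 (valence 4) → 3 H
  atom 12: O, bond orders sum to 1 (valence 2) → 1 H
Totals → C:8, H:16, O:4.

C8H16O4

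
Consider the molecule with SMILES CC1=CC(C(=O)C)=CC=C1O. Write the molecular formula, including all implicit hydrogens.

Walk through each heavy atom and fill implicit hydrogens from standard valence (C 4, N 3, O 2, S 2, halogen 1):
  atom 1: C, bond orders sum to 1 (valence 4) → 3 H
  atom 2: C, bond orders sum to 4 (valence 4) → 0 H
  atom 3: C, bond orders sum to 3 (valence 4) → 1 H
  atom 4: C, bond orders sum to 4 (valence 4) → 0 H
  atom 5: C, bond orders sum to 4 (valence 4) → 0 H
  atom 6: O, bond orders sum to 2 (valence 2) → 0 H
  atom 7: C, bond orders sum to 1 (valence 4) → 3 H
  atom 8: C, bond orders sum to 3 (valence 4) → 1 H
  atom 9: C, bond orders sum to 3 (valence 4) → 1 H
  atom 10: C, bond orders sum to 4 (valence 4) → 0 H
  atom 11: O, bond orders sum to 1 (valence 2) → 1 H
Totals → C:9, H:10, O:2.

C9H10O2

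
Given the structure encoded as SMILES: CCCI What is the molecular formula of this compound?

Walk through each heavy atom and fill implicit hydrogens from standard valence (C 4, N 3, O 2, S 2, halogen 1):
  atom 1: C, bond orders sum to 1 (valence 4) → 3 H
  atom 2: C, bond orders sum to 2 (valence 4) → 2 H
  atom 3: C, bond orders sum to 2 (valence 4) → 2 H
  atom 4: I (halogen, monovalent) → 0 H
Totals → C:3, H:7, I:1.

C3H7I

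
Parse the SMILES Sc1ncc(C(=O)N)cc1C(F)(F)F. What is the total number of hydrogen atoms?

Walk through each heavy atom and fill implicit hydrogens from standard valence (C 4, N 3, O 2, S 2, halogen 1); for lowercase aromatic atoms, an aromatic c carries 1 H when it has two neighbours and 0 H with three, and aromatic n carries 0 H:
  atom 1: S, bond orders sum to 1 (valence 2) → 1 H
  atom 2: aromatic c, 3 neighbours → 0 H
  atom 3: aromatic n, 2 neighbours → 0 H
  atom 4: aromatic c, 2 neighbours → 1 H
  atom 5: aromatic c, 3 neighbours → 0 H
  atom 6: C, bond orders sum to 4 (valence 4) → 0 H
  atom 7: O, bond orders sum to 2 (valence 2) → 0 H
  atom 8: N, bond orders sum to 1 (valence 3) → 2 H
  atom 9: aromatic c, 2 neighbours → 1 H
  atom 10: aromatic c, 3 neighbours → 0 H
  atom 11: C, bond orders sum to 4 (valence 4) → 0 H
  atom 12: F (halogen, monovalent) → 0 H
  atom 13: F (halogen, monovalent) → 0 H
  atom 14: F (halogen, monovalent) → 0 H
Total hydrogens: 5.

5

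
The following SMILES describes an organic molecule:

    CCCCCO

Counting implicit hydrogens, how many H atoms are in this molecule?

12

Walk through each heavy atom and fill implicit hydrogens from standard valence (C 4, N 3, O 2, S 2, halogen 1):
  atom 1: C, bond orders sum to 1 (valence 4) → 3 H
  atom 2: C, bond orders sum to 2 (valence 4) → 2 H
  atom 3: C, bond orders sum to 2 (valence 4) → 2 H
  atom 4: C, bond orders sum to 2 (valence 4) → 2 H
  atom 5: C, bond orders sum to 2 (valence 4) → 2 H
  atom 6: O, bond orders sum to 1 (valence 2) → 1 H
Total hydrogens: 12.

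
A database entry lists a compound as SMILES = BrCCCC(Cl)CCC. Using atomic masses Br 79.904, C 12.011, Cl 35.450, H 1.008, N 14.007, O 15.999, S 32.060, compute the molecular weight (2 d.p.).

First, the molecular formula is C7H14BrCl (counting implicit H from valence).
  Br: 1 × 79.904 = 79.904
  C: 7 × 12.011 = 84.077
  Cl: 1 × 35.450 = 35.450
  H: 14 × 1.008 = 14.112
Sum: 1×79.904 + 7×12.011 + 1×35.450 + 14×1.008 = 213.543 → 213.54 g/mol.

213.54 g/mol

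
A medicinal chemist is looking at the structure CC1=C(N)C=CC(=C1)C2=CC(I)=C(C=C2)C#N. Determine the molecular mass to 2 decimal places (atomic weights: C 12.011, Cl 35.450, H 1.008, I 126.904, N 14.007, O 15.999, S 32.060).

First, the molecular formula is C14H11IN2 (counting implicit H from valence).
  C: 14 × 12.011 = 168.154
  H: 11 × 1.008 = 11.088
  I: 1 × 126.904 = 126.904
  N: 2 × 14.007 = 28.014
Sum: 14×12.011 + 11×1.008 + 1×126.904 + 2×14.007 = 334.160 → 334.16 g/mol.

334.16 g/mol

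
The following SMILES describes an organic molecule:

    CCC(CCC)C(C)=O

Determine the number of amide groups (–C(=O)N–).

Scan the SMILES for the amide motif — none present.
Groups that are present: 1 ketone.

0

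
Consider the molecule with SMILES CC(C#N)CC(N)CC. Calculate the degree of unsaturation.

2

Degree of unsaturation = (number of rings) + (number of π bonds).
Ring closures in the SMILES: 0.
π bonds: 1 triple bond (each 2 DoU) → 2 DoU from unsaturation.
Total DoU = 0 + 2 = 2.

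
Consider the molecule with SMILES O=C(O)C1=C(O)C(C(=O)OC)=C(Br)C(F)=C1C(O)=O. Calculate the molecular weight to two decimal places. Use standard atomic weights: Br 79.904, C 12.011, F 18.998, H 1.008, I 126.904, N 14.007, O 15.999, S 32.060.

337.05 g/mol

First, the molecular formula is C10H6BrFO7 (counting implicit H from valence).
  Br: 1 × 79.904 = 79.904
  C: 10 × 12.011 = 120.110
  F: 1 × 18.998 = 18.998
  H: 6 × 1.008 = 6.048
  O: 7 × 15.999 = 111.993
Sum: 1×79.904 + 10×12.011 + 1×18.998 + 6×1.008 + 7×15.999 = 337.053 → 337.05 g/mol.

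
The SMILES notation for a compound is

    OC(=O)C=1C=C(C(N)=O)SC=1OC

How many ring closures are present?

In SMILES, each pair of matching ring-closure digits denotes one ring-closing bond; the number of such bonds equals the number of independent rings.
Ring-closure bonds here: 1.

1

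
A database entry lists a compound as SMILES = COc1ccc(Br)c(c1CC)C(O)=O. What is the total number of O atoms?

Scan the SMILES for O atoms (remember two-letter symbols like Cl and Br are single atoms).
Oxygen count: 3.

3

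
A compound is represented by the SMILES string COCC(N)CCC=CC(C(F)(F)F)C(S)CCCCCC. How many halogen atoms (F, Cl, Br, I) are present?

3

Halogen atoms appear at heavy-atom positions 12, 13, 14 (3×F).
Other groups present: 1 alkene, 1 ether, 1 primary amine, 1 thiol.
Halogen count: 3.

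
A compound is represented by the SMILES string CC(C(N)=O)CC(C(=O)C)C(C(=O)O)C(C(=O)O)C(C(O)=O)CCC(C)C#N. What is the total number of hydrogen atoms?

26

Walk through each heavy atom and fill implicit hydrogens from standard valence (C 4, N 3, O 2, S 2, halogen 1):
  atom 1: C, bond orders sum to 1 (valence 4) → 3 H
  atom 2: C, bond orders sum to 3 (valence 4) → 1 H
  atom 3: C, bond orders sum to 4 (valence 4) → 0 H
  atom 4: N, bond orders sum to 1 (valence 3) → 2 H
  atom 5: O, bond orders sum to 2 (valence 2) → 0 H
  atom 6: C, bond orders sum to 2 (valence 4) → 2 H
  atom 7: C, bond orders sum to 3 (valence 4) → 1 H
  atom 8: C, bond orders sum to 4 (valence 4) → 0 H
  atom 9: O, bond orders sum to 2 (valence 2) → 0 H
  atom 10: C, bond orders sum to 1 (valence 4) → 3 H
  atom 11: C, bond orders sum to 3 (valence 4) → 1 H
  atom 12: C, bond orders sum to 4 (valence 4) → 0 H
  atom 13: O, bond orders sum to 2 (valence 2) → 0 H
  atom 14: O, bond orders sum to 1 (valence 2) → 1 H
  atom 15: C, bond orders sum to 3 (valence 4) → 1 H
  atom 16: C, bond orders sum to 4 (valence 4) → 0 H
  atom 17: O, bond orders sum to 2 (valence 2) → 0 H
  atom 18: O, bond orders sum to 1 (valence 2) → 1 H
  atom 19: C, bond orders sum to 3 (valence 4) → 1 H
  atom 20: C, bond orders sum to 4 (valence 4) → 0 H
  atom 21: O, bond orders sum to 1 (valence 2) → 1 H
  atom 22: O, bond orders sum to 2 (valence 2) → 0 H
  atom 23: C, bond orders sum to 2 (valence 4) → 2 H
  atom 24: C, bond orders sum to 2 (valence 4) → 2 H
  atom 25: C, bond orders sum to 3 (valence 4) → 1 H
  atom 26: C, bond orders sum to 1 (valence 4) → 3 H
  atom 27: C, bond orders sum to 4 (valence 4) → 0 H
  atom 28: N, bond orders sum to 3 (valence 3) → 0 H
Total hydrogens: 26.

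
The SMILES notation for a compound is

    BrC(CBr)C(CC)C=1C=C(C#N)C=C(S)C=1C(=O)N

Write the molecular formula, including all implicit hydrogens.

Walk through each heavy atom and fill implicit hydrogens from standard valence (C 4, N 3, O 2, S 2, halogen 1):
  atom 1: Br (halogen, monovalent) → 0 H
  atom 2: C, bond orders sum to 3 (valence 4) → 1 H
  atom 3: C, bond orders sum to 2 (valence 4) → 2 H
  atom 4: Br (halogen, monovalent) → 0 H
  atom 5: C, bond orders sum to 3 (valence 4) → 1 H
  atom 6: C, bond orders sum to 2 (valence 4) → 2 H
  atom 7: C, bond orders sum to 1 (valence 4) → 3 H
  atom 8: C, bond orders sum to 4 (valence 4) → 0 H
  atom 9: C, bond orders sum to 3 (valence 4) → 1 H
  atom 10: C, bond orders sum to 4 (valence 4) → 0 H
  atom 11: C, bond orders sum to 4 (valence 4) → 0 H
  atom 12: N, bond orders sum to 3 (valence 3) → 0 H
  atom 13: C, bond orders sum to 3 (valence 4) → 1 H
  atom 14: C, bond orders sum to 4 (valence 4) → 0 H
  atom 15: S, bond orders sum to 1 (valence 2) → 1 H
  atom 16: C, bond orders sum to 4 (valence 4) → 0 H
  atom 17: C, bond orders sum to 4 (valence 4) → 0 H
  atom 18: O, bond orders sum to 2 (valence 2) → 0 H
  atom 19: N, bond orders sum to 1 (valence 3) → 2 H
Totals → C:13, H:14, Br:2, N:2, O:1, S:1.
In Hill order: C13H14Br2N2OS.

C13H14Br2N2OS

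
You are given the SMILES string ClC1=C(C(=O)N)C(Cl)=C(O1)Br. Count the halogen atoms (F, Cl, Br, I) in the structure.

Halogen atoms appear at heavy-atom positions 1, 8, 11 (1×Br, 2×Cl).
Other groups present: 1 amide.
Halogen count: 3.

3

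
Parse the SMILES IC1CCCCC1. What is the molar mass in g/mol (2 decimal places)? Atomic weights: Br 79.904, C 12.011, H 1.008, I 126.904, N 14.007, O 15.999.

210.06 g/mol

First, the molecular formula is C6H11I (counting implicit H from valence).
  C: 6 × 12.011 = 72.066
  H: 11 × 1.008 = 11.088
  I: 1 × 126.904 = 126.904
Sum: 6×12.011 + 11×1.008 + 1×126.904 = 210.058 → 210.06 g/mol.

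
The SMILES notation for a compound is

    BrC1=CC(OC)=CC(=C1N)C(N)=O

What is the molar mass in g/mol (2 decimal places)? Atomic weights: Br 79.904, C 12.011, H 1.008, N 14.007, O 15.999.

First, the molecular formula is C8H9BrN2O2 (counting implicit H from valence).
  Br: 1 × 79.904 = 79.904
  C: 8 × 12.011 = 96.088
  H: 9 × 1.008 = 9.072
  N: 2 × 14.007 = 28.014
  O: 2 × 15.999 = 31.998
Sum: 1×79.904 + 8×12.011 + 9×1.008 + 2×14.007 + 2×15.999 = 245.076 → 245.08 g/mol.

245.08 g/mol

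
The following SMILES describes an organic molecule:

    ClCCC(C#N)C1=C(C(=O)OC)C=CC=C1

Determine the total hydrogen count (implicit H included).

Walk through each heavy atom and fill implicit hydrogens from standard valence (C 4, N 3, O 2, S 2, halogen 1):
  atom 1: Cl (halogen, monovalent) → 0 H
  atom 2: C, bond orders sum to 2 (valence 4) → 2 H
  atom 3: C, bond orders sum to 2 (valence 4) → 2 H
  atom 4: C, bond orders sum to 3 (valence 4) → 1 H
  atom 5: C, bond orders sum to 4 (valence 4) → 0 H
  atom 6: N, bond orders sum to 3 (valence 3) → 0 H
  atom 7: C, bond orders sum to 4 (valence 4) → 0 H
  atom 8: C, bond orders sum to 4 (valence 4) → 0 H
  atom 9: C, bond orders sum to 4 (valence 4) → 0 H
  atom 10: O, bond orders sum to 2 (valence 2) → 0 H
  atom 11: O, bond orders sum to 2 (valence 2) → 0 H
  atom 12: C, bond orders sum to 1 (valence 4) → 3 H
  atom 13: C, bond orders sum to 3 (valence 4) → 1 H
  atom 14: C, bond orders sum to 3 (valence 4) → 1 H
  atom 15: C, bond orders sum to 3 (valence 4) → 1 H
  atom 16: C, bond orders sum to 3 (valence 4) → 1 H
Total hydrogens: 12.

12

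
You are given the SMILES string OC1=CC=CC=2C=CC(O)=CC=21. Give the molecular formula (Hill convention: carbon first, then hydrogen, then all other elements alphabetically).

Walk through each heavy atom and fill implicit hydrogens from standard valence (C 4, N 3, O 2, S 2, halogen 1):
  atom 1: O, bond orders sum to 1 (valence 2) → 1 H
  atom 2: C, bond orders sum to 4 (valence 4) → 0 H
  atom 3: C, bond orders sum to 3 (valence 4) → 1 H
  atom 4: C, bond orders sum to 3 (valence 4) → 1 H
  atom 5: C, bond orders sum to 3 (valence 4) → 1 H
  atom 6: C, bond orders sum to 4 (valence 4) → 0 H
  atom 7: C, bond orders sum to 3 (valence 4) → 1 H
  atom 8: C, bond orders sum to 3 (valence 4) → 1 H
  atom 9: C, bond orders sum to 4 (valence 4) → 0 H
  atom 10: O, bond orders sum to 1 (valence 2) → 1 H
  atom 11: C, bond orders sum to 3 (valence 4) → 1 H
  atom 12: C, bond orders sum to 4 (valence 4) → 0 H
Totals → C:10, H:8, O:2.

C10H8O2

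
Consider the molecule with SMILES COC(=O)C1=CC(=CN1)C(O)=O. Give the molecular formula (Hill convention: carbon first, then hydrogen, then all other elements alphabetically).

C7H7NO4

Walk through each heavy atom and fill implicit hydrogens from standard valence (C 4, N 3, O 2, S 2, halogen 1):
  atom 1: C, bond orders sum to 1 (valence 4) → 3 H
  atom 2: O, bond orders sum to 2 (valence 2) → 0 H
  atom 3: C, bond orders sum to 4 (valence 4) → 0 H
  atom 4: O, bond orders sum to 2 (valence 2) → 0 H
  atom 5: C, bond orders sum to 4 (valence 4) → 0 H
  atom 6: C, bond orders sum to 3 (valence 4) → 1 H
  atom 7: C, bond orders sum to 4 (valence 4) → 0 H
  atom 8: C, bond orders sum to 3 (valence 4) → 1 H
  atom 9: N, bond orders sum to 2 (valence 3) → 1 H
  atom 10: C, bond orders sum to 4 (valence 4) → 0 H
  atom 11: O, bond orders sum to 1 (valence 2) → 1 H
  atom 12: O, bond orders sum to 2 (valence 2) → 0 H
Totals → C:7, H:7, N:1, O:4.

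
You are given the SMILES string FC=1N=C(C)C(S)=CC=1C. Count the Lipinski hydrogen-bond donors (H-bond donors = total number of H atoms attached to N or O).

Donors: find every N or O and count the H atoms it carries.
  atom 3 (N): bond orders sum to 3 → 0 H
Lipinski HBD = 0.

0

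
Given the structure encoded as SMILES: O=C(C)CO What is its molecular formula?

C3H6O2

Walk through each heavy atom and fill implicit hydrogens from standard valence (C 4, N 3, O 2, S 2, halogen 1):
  atom 1: O, bond orders sum to 2 (valence 2) → 0 H
  atom 2: C, bond orders sum to 4 (valence 4) → 0 H
  atom 3: C, bond orders sum to 1 (valence 4) → 3 H
  atom 4: C, bond orders sum to 2 (valence 4) → 2 H
  atom 5: O, bond orders sum to 1 (valence 2) → 1 H
Totals → C:3, H:6, O:2.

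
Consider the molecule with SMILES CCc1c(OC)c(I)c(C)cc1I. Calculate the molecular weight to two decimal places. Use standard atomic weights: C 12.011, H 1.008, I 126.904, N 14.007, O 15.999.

First, the molecular formula is C10H12I2O (counting implicit H from valence).
  C: 10 × 12.011 = 120.110
  H: 12 × 1.008 = 12.096
  I: 2 × 126.904 = 253.808
  O: 1 × 15.999 = 15.999
Sum: 10×12.011 + 12×1.008 + 2×126.904 + 1×15.999 = 402.013 → 402.01 g/mol.

402.01 g/mol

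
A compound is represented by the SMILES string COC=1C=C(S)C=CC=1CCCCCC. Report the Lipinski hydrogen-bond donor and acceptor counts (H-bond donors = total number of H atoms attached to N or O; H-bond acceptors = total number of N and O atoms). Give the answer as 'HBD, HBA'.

Donors: find every N or O and count the H atoms it carries.
  atom 2 (O): bond orders sum to 2 → 0 H
Lipinski HBD = 0.
Acceptors: N atoms = 0, O atoms = 1 → HBA = 1.

0, 1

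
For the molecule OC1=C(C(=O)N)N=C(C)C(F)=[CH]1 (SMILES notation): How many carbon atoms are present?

Count every carbon token in the SMILES (each C, including those in ring-closure positions and inside branches).
Carbon count: 7.

7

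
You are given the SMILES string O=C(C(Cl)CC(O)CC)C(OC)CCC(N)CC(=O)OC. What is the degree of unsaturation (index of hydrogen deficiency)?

2

Molecular formula: C14H26ClNO5.
DoU = (2C + 2 + N − H − X) / 2, where X is the halogen count and O/S are ignored.
    = (2·14 + 2 + 1 − 26 − 1) / 2 = 4 / 2 = 2.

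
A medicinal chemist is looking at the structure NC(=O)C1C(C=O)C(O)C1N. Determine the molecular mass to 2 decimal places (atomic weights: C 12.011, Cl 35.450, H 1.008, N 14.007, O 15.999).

158.16 g/mol

First, the molecular formula is C6H10N2O3 (counting implicit H from valence).
  C: 6 × 12.011 = 72.066
  H: 10 × 1.008 = 10.080
  N: 2 × 14.007 = 28.014
  O: 3 × 15.999 = 47.997
Sum: 6×12.011 + 10×1.008 + 2×14.007 + 3×15.999 = 158.157 → 158.16 g/mol.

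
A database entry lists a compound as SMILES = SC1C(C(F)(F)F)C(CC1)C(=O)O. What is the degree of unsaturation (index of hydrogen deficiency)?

Molecular formula: C7H9F3O2S.
DoU = (2C + 2 + N − H − X) / 2, where X is the halogen count and O/S are ignored.
    = (2·7 + 2 + 0 − 9 − 3) / 2 = 4 / 2 = 2.

2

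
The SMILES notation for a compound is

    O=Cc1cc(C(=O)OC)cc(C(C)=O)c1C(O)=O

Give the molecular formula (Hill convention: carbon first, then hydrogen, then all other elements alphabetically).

C12H10O6

Walk through each heavy atom and fill implicit hydrogens from standard valence (C 4, N 3, O 2, S 2, halogen 1); for lowercase aromatic atoms, an aromatic c carries 1 H when it has two neighbours and 0 H with three, and aromatic n carries 0 H:
  atom 1: O, bond orders sum to 2 (valence 2) → 0 H
  atom 2: C, bond orders sum to 3 (valence 4) → 1 H
  atom 3: aromatic c, 3 neighbours → 0 H
  atom 4: aromatic c, 2 neighbours → 1 H
  atom 5: aromatic c, 3 neighbours → 0 H
  atom 6: C, bond orders sum to 4 (valence 4) → 0 H
  atom 7: O, bond orders sum to 2 (valence 2) → 0 H
  atom 8: O, bond orders sum to 2 (valence 2) → 0 H
  atom 9: C, bond orders sum to 1 (valence 4) → 3 H
  atom 10: aromatic c, 2 neighbours → 1 H
  atom 11: aromatic c, 3 neighbours → 0 H
  atom 12: C, bond orders sum to 4 (valence 4) → 0 H
  atom 13: C, bond orders sum to 1 (valence 4) → 3 H
  atom 14: O, bond orders sum to 2 (valence 2) → 0 H
  atom 15: aromatic c, 3 neighbours → 0 H
  atom 16: C, bond orders sum to 4 (valence 4) → 0 H
  atom 17: O, bond orders sum to 1 (valence 2) → 1 H
  atom 18: O, bond orders sum to 2 (valence 2) → 0 H
Totals → C:12, H:10, O:6.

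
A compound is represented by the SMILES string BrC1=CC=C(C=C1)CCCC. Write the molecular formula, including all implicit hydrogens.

C10H13Br

Walk through each heavy atom and fill implicit hydrogens from standard valence (C 4, N 3, O 2, S 2, halogen 1):
  atom 1: Br (halogen, monovalent) → 0 H
  atom 2: C, bond orders sum to 4 (valence 4) → 0 H
  atom 3: C, bond orders sum to 3 (valence 4) → 1 H
  atom 4: C, bond orders sum to 3 (valence 4) → 1 H
  atom 5: C, bond orders sum to 4 (valence 4) → 0 H
  atom 6: C, bond orders sum to 3 (valence 4) → 1 H
  atom 7: C, bond orders sum to 3 (valence 4) → 1 H
  atom 8: C, bond orders sum to 2 (valence 4) → 2 H
  atom 9: C, bond orders sum to 2 (valence 4) → 2 H
  atom 10: C, bond orders sum to 2 (valence 4) → 2 H
  atom 11: C, bond orders sum to 1 (valence 4) → 3 H
Totals → C:10, H:13, Br:1.
In Hill order: C10H13Br.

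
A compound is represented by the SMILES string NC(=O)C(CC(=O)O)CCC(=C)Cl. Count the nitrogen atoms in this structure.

Scan the SMILES for N atoms (remember two-letter symbols like Cl and Br are single atoms).
Nitrogen count: 1.

1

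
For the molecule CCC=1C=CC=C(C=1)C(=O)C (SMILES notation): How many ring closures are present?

1

In SMILES, each pair of matching ring-closure digits denotes one ring-closing bond; the number of such bonds equals the number of independent rings.
Ring-closure bonds here: 1.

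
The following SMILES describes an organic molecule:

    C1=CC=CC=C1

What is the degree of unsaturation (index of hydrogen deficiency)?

Molecular formula: C6H6.
DoU = (2C + 2 + N − H − X) / 2, where X is the halogen count and O/S are ignored.
    = (2·6 + 2 + 0 − 6 − 0) / 2 = 8 / 2 = 4.

4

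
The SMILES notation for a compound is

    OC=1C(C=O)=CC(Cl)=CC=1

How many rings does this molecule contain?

1

In SMILES, each pair of matching ring-closure digits denotes one ring-closing bond; the number of such bonds equals the number of independent rings.
Ring-closure bonds here: 1.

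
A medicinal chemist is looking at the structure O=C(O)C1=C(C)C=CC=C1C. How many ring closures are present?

1

In SMILES, each pair of matching ring-closure digits denotes one ring-closing bond; the number of such bonds equals the number of independent rings.
Ring-closure bonds here: 1.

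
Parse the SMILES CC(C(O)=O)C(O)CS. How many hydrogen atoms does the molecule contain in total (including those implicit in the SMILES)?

10

Walk through each heavy atom and fill implicit hydrogens from standard valence (C 4, N 3, O 2, S 2, halogen 1):
  atom 1: C, bond orders sum to 1 (valence 4) → 3 H
  atom 2: C, bond orders sum to 3 (valence 4) → 1 H
  atom 3: C, bond orders sum to 4 (valence 4) → 0 H
  atom 4: O, bond orders sum to 1 (valence 2) → 1 H
  atom 5: O, bond orders sum to 2 (valence 2) → 0 H
  atom 6: C, bond orders sum to 3 (valence 4) → 1 H
  atom 7: O, bond orders sum to 1 (valence 2) → 1 H
  atom 8: C, bond orders sum to 2 (valence 4) → 2 H
  atom 9: S, bond orders sum to 1 (valence 2) → 1 H
Total hydrogens: 10.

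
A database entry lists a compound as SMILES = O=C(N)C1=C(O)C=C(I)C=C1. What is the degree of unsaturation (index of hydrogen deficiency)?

Degree of unsaturation = (number of rings) + (number of π bonds).
Ring closures in the SMILES: 1.
π bonds: 4 double bonds (each 1 DoU) → 4 DoU from unsaturation.
Total DoU = 1 + 4 = 5.

5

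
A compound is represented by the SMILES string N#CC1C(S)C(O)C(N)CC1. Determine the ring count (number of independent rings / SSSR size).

1

In SMILES, each pair of matching ring-closure digits denotes one ring-closing bond; the number of such bonds equals the number of independent rings.
Ring-closure bonds here: 1.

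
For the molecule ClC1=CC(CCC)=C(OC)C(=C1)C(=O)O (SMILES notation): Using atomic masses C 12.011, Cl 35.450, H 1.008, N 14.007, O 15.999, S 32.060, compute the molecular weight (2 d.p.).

228.67 g/mol

First, the molecular formula is C11H13ClO3 (counting implicit H from valence).
  C: 11 × 12.011 = 132.121
  Cl: 1 × 35.450 = 35.450
  H: 13 × 1.008 = 13.104
  O: 3 × 15.999 = 47.997
Sum: 11×12.011 + 1×35.450 + 13×1.008 + 3×15.999 = 228.672 → 228.67 g/mol.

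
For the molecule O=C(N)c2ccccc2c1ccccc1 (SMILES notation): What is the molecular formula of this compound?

Walk through each heavy atom and fill implicit hydrogens from standard valence (C 4, N 3, O 2, S 2, halogen 1); for lowercase aromatic atoms, an aromatic c carries 1 H when it has two neighbours and 0 H with three, and aromatic n carries 0 H:
  atom 1: O, bond orders sum to 2 (valence 2) → 0 H
  atom 2: C, bond orders sum to 4 (valence 4) → 0 H
  atom 3: N, bond orders sum to 1 (valence 3) → 2 H
  atom 4: aromatic c, 3 neighbours → 0 H
  atom 5: aromatic c, 2 neighbours → 1 H
  atom 6: aromatic c, 2 neighbours → 1 H
  atom 7: aromatic c, 2 neighbours → 1 H
  atom 8: aromatic c, 2 neighbours → 1 H
  atom 9: aromatic c, 3 neighbours → 0 H
  atom 10: aromatic c, 3 neighbours → 0 H
  atom 11: aromatic c, 2 neighbours → 1 H
  atom 12: aromatic c, 2 neighbours → 1 H
  atom 13: aromatic c, 2 neighbours → 1 H
  atom 14: aromatic c, 2 neighbours → 1 H
  atom 15: aromatic c, 2 neighbours → 1 H
Totals → C:13, H:11, N:1, O:1.

C13H11NO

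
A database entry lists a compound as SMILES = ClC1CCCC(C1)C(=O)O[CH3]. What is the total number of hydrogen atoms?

13

Walk through each heavy atom and fill implicit hydrogens from standard valence (C 4, N 3, O 2, S 2, halogen 1):
  atom 1: Cl (halogen, monovalent) → 0 H
  atom 2: C, bond orders sum to 3 (valence 4) → 1 H
  atom 3: C, bond orders sum to 2 (valence 4) → 2 H
  atom 4: C, bond orders sum to 2 (valence 4) → 2 H
  atom 5: C, bond orders sum to 2 (valence 4) → 2 H
  atom 6: C, bond orders sum to 3 (valence 4) → 1 H
  atom 7: C, bond orders sum to 2 (valence 4) → 2 H
  atom 8: C, bond orders sum to 4 (valence 4) → 0 H
  atom 9: O, bond orders sum to 2 (valence 2) → 0 H
  atom 10: O, bond orders sum to 2 (valence 2) → 0 H
  atom 11: C with explicit H count 3
Total hydrogens: 13.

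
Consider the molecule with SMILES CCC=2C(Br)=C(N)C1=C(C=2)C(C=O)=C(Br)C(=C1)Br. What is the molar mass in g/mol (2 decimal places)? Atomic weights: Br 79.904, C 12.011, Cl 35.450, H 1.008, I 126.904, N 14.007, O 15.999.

First, the molecular formula is C13H10Br3NO (counting implicit H from valence).
  Br: 3 × 79.904 = 239.712
  C: 13 × 12.011 = 156.143
  H: 10 × 1.008 = 10.080
  N: 1 × 14.007 = 14.007
  O: 1 × 15.999 = 15.999
Sum: 3×79.904 + 13×12.011 + 10×1.008 + 1×14.007 + 1×15.999 = 435.941 → 435.94 g/mol.

435.94 g/mol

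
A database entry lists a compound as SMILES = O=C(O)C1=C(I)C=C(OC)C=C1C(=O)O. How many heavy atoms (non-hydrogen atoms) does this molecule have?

Every atom symbol written in the SMILES (organic subset) is one heavy atom; implicit H are not written.
Heavy atoms by element → C:9, I:1, O:5.
Total: 15.

15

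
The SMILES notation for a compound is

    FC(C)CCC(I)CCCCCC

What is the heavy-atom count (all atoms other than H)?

Every atom symbol written in the SMILES (organic subset) is one heavy atom; implicit H are not written.
Heavy atoms by element → C:11, F:1, I:1.
Total: 13.

13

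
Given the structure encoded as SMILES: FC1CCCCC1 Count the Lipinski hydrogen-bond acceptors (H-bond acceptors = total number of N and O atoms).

0

N atoms: 0; O atoms: 0.
Lipinski HBA = 0 + 0 = 0.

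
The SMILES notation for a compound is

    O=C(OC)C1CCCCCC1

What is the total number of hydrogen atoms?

Walk through each heavy atom and fill implicit hydrogens from standard valence (C 4, N 3, O 2, S 2, halogen 1):
  atom 1: O, bond orders sum to 2 (valence 2) → 0 H
  atom 2: C, bond orders sum to 4 (valence 4) → 0 H
  atom 3: O, bond orders sum to 2 (valence 2) → 0 H
  atom 4: C, bond orders sum to 1 (valence 4) → 3 H
  atom 5: C, bond orders sum to 3 (valence 4) → 1 H
  atom 6: C, bond orders sum to 2 (valence 4) → 2 H
  atom 7: C, bond orders sum to 2 (valence 4) → 2 H
  atom 8: C, bond orders sum to 2 (valence 4) → 2 H
  atom 9: C, bond orders sum to 2 (valence 4) → 2 H
  atom 10: C, bond orders sum to 2 (valence 4) → 2 H
  atom 11: C, bond orders sum to 2 (valence 4) → 2 H
Total hydrogens: 16.

16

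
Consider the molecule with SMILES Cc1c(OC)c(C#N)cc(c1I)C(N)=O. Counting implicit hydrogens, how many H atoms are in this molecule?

9

Walk through each heavy atom and fill implicit hydrogens from standard valence (C 4, N 3, O 2, S 2, halogen 1); for lowercase aromatic atoms, an aromatic c carries 1 H when it has two neighbours and 0 H with three, and aromatic n carries 0 H:
  atom 1: C, bond orders sum to 1 (valence 4) → 3 H
  atom 2: aromatic c, 3 neighbours → 0 H
  atom 3: aromatic c, 3 neighbours → 0 H
  atom 4: O, bond orders sum to 2 (valence 2) → 0 H
  atom 5: C, bond orders sum to 1 (valence 4) → 3 H
  atom 6: aromatic c, 3 neighbours → 0 H
  atom 7: C, bond orders sum to 4 (valence 4) → 0 H
  atom 8: N, bond orders sum to 3 (valence 3) → 0 H
  atom 9: aromatic c, 2 neighbours → 1 H
  atom 10: aromatic c, 3 neighbours → 0 H
  atom 11: aromatic c, 3 neighbours → 0 H
  atom 12: I (halogen, monovalent) → 0 H
  atom 13: C, bond orders sum to 4 (valence 4) → 0 H
  atom 14: N, bond orders sum to 1 (valence 3) → 2 H
  atom 15: O, bond orders sum to 2 (valence 2) → 0 H
Total hydrogens: 9.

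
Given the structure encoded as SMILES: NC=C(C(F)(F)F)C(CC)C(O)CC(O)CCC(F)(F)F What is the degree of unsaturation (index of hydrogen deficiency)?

1

Degree of unsaturation = (number of rings) + (number of π bonds).
Ring closures in the SMILES: 0.
π bonds: 1 double bond (each 1 DoU) → 1 DoU from unsaturation.
Total DoU = 0 + 1 = 1.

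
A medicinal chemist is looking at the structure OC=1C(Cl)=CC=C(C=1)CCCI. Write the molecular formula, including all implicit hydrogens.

Walk through each heavy atom and fill implicit hydrogens from standard valence (C 4, N 3, O 2, S 2, halogen 1):
  atom 1: O, bond orders sum to 1 (valence 2) → 1 H
  atom 2: C, bond orders sum to 4 (valence 4) → 0 H
  atom 3: C, bond orders sum to 4 (valence 4) → 0 H
  atom 4: Cl (halogen, monovalent) → 0 H
  atom 5: C, bond orders sum to 3 (valence 4) → 1 H
  atom 6: C, bond orders sum to 3 (valence 4) → 1 H
  atom 7: C, bond orders sum to 4 (valence 4) → 0 H
  atom 8: C, bond orders sum to 3 (valence 4) → 1 H
  atom 9: C, bond orders sum to 2 (valence 4) → 2 H
  atom 10: C, bond orders sum to 2 (valence 4) → 2 H
  atom 11: C, bond orders sum to 2 (valence 4) → 2 H
  atom 12: I (halogen, monovalent) → 0 H
Totals → C:9, H:10, Cl:1, I:1, O:1.
In Hill order: C9H10ClIO.

C9H10ClIO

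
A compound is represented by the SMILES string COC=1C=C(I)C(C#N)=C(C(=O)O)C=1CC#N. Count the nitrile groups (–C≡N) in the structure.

The nitrile motif appears at heavy-atom positions 8, 16 in the SMILES.
Other groups present: 1 carboxylic acid, 1 ether.
Nitrile count: 2.

2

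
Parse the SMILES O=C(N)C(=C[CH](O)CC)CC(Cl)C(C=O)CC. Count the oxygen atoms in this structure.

Scan the SMILES for O atoms (remember two-letter symbols like Cl and Br are single atoms).
Oxygen count: 3.

3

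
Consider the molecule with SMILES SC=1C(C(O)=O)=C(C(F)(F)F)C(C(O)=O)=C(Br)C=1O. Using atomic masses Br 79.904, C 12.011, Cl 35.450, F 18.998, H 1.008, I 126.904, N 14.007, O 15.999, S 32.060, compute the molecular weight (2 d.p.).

361.08 g/mol

First, the molecular formula is C9H4BrF3O5S (counting implicit H from valence).
  Br: 1 × 79.904 = 79.904
  C: 9 × 12.011 = 108.099
  F: 3 × 18.998 = 56.994
  H: 4 × 1.008 = 4.032
  O: 5 × 15.999 = 79.995
  S: 1 × 32.060 = 32.060
Sum: 1×79.904 + 9×12.011 + 3×18.998 + 4×1.008 + 5×15.999 + 1×32.060 = 361.084 → 361.08 g/mol.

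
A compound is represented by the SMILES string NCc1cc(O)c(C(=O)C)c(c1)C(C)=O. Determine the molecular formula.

Walk through each heavy atom and fill implicit hydrogens from standard valence (C 4, N 3, O 2, S 2, halogen 1); for lowercase aromatic atoms, an aromatic c carries 1 H when it has two neighbours and 0 H with three, and aromatic n carries 0 H:
  atom 1: N, bond orders sum to 1 (valence 3) → 2 H
  atom 2: C, bond orders sum to 2 (valence 4) → 2 H
  atom 3: aromatic c, 3 neighbours → 0 H
  atom 4: aromatic c, 2 neighbours → 1 H
  atom 5: aromatic c, 3 neighbours → 0 H
  atom 6: O, bond orders sum to 1 (valence 2) → 1 H
  atom 7: aromatic c, 3 neighbours → 0 H
  atom 8: C, bond orders sum to 4 (valence 4) → 0 H
  atom 9: O, bond orders sum to 2 (valence 2) → 0 H
  atom 10: C, bond orders sum to 1 (valence 4) → 3 H
  atom 11: aromatic c, 3 neighbours → 0 H
  atom 12: aromatic c, 2 neighbours → 1 H
  atom 13: C, bond orders sum to 4 (valence 4) → 0 H
  atom 14: C, bond orders sum to 1 (valence 4) → 3 H
  atom 15: O, bond orders sum to 2 (valence 2) → 0 H
Totals → C:11, H:13, N:1, O:3.
In Hill order: C11H13NO3.

C11H13NO3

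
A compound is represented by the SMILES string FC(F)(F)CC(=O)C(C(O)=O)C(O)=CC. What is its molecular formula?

C8H9F3O4

Walk through each heavy atom and fill implicit hydrogens from standard valence (C 4, N 3, O 2, S 2, halogen 1):
  atom 1: F (halogen, monovalent) → 0 H
  atom 2: C, bond orders sum to 4 (valence 4) → 0 H
  atom 3: F (halogen, monovalent) → 0 H
  atom 4: F (halogen, monovalent) → 0 H
  atom 5: C, bond orders sum to 2 (valence 4) → 2 H
  atom 6: C, bond orders sum to 4 (valence 4) → 0 H
  atom 7: O, bond orders sum to 2 (valence 2) → 0 H
  atom 8: C, bond orders sum to 3 (valence 4) → 1 H
  atom 9: C, bond orders sum to 4 (valence 4) → 0 H
  atom 10: O, bond orders sum to 1 (valence 2) → 1 H
  atom 11: O, bond orders sum to 2 (valence 2) → 0 H
  atom 12: C, bond orders sum to 4 (valence 4) → 0 H
  atom 13: O, bond orders sum to 1 (valence 2) → 1 H
  atom 14: C, bond orders sum to 3 (valence 4) → 1 H
  atom 15: C, bond orders sum to 1 (valence 4) → 3 H
Totals → C:8, H:9, F:3, O:4.
In Hill order: C8H9F3O4.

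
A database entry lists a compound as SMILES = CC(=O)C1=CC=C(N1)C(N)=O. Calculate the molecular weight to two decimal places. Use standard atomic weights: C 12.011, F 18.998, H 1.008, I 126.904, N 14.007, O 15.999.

152.15 g/mol

First, the molecular formula is C7H8N2O2 (counting implicit H from valence).
  C: 7 × 12.011 = 84.077
  H: 8 × 1.008 = 8.064
  N: 2 × 14.007 = 28.014
  O: 2 × 15.999 = 31.998
Sum: 7×12.011 + 8×1.008 + 2×14.007 + 2×15.999 = 152.153 → 152.15 g/mol.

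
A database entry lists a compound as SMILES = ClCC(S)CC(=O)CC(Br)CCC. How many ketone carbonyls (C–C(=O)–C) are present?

1

The ketone motif appears at heavy-atom position 6 in the SMILES.
Other groups present: 1 thiol.
Ketone count: 1.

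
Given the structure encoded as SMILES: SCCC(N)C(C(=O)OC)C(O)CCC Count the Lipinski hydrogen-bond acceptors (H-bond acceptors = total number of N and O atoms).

4

N atoms: 1; O atoms: 3.
Lipinski HBA = 1 + 3 = 4.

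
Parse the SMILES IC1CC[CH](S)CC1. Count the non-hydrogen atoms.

8

Every atom symbol written in the SMILES (organic subset) is one heavy atom; implicit H are not written.
Heavy atoms by element → C:6, I:1, S:1.
Total: 8.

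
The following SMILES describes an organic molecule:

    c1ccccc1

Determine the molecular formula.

C6H6

Walk through each heavy atom and fill implicit hydrogens from standard valence (C 4, N 3, O 2, S 2, halogen 1); for lowercase aromatic atoms, an aromatic c carries 1 H when it has two neighbours and 0 H with three, and aromatic n carries 0 H:
  atom 1: aromatic c, 2 neighbours → 1 H
  atom 2: aromatic c, 2 neighbours → 1 H
  atom 3: aromatic c, 2 neighbours → 1 H
  atom 4: aromatic c, 2 neighbours → 1 H
  atom 5: aromatic c, 2 neighbours → 1 H
  atom 6: aromatic c, 2 neighbours → 1 H
Totals → C:6, H:6.
In Hill order: C6H6.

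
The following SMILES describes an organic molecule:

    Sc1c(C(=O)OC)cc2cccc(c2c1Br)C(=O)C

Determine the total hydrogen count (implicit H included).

Walk through each heavy atom and fill implicit hydrogens from standard valence (C 4, N 3, O 2, S 2, halogen 1); for lowercase aromatic atoms, an aromatic c carries 1 H when it has two neighbours and 0 H with three, and aromatic n carries 0 H:
  atom 1: S, bond orders sum to 1 (valence 2) → 1 H
  atom 2: aromatic c, 3 neighbours → 0 H
  atom 3: aromatic c, 3 neighbours → 0 H
  atom 4: C, bond orders sum to 4 (valence 4) → 0 H
  atom 5: O, bond orders sum to 2 (valence 2) → 0 H
  atom 6: O, bond orders sum to 2 (valence 2) → 0 H
  atom 7: C, bond orders sum to 1 (valence 4) → 3 H
  atom 8: aromatic c, 2 neighbours → 1 H
  atom 9: aromatic c, 3 neighbours → 0 H
  atom 10: aromatic c, 2 neighbours → 1 H
  atom 11: aromatic c, 2 neighbours → 1 H
  atom 12: aromatic c, 2 neighbours → 1 H
  atom 13: aromatic c, 3 neighbours → 0 H
  atom 14: aromatic c, 3 neighbours → 0 H
  atom 15: aromatic c, 3 neighbours → 0 H
  atom 16: Br (halogen, monovalent) → 0 H
  atom 17: C, bond orders sum to 4 (valence 4) → 0 H
  atom 18: O, bond orders sum to 2 (valence 2) → 0 H
  atom 19: C, bond orders sum to 1 (valence 4) → 3 H
Total hydrogens: 11.

11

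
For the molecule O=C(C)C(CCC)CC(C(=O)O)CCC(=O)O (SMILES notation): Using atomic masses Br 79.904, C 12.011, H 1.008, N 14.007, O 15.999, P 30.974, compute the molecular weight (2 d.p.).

First, the molecular formula is C12H20O5 (counting implicit H from valence).
  C: 12 × 12.011 = 144.132
  H: 20 × 1.008 = 20.160
  O: 5 × 15.999 = 79.995
Sum: 12×12.011 + 20×1.008 + 5×15.999 = 244.287 → 244.29 g/mol.

244.29 g/mol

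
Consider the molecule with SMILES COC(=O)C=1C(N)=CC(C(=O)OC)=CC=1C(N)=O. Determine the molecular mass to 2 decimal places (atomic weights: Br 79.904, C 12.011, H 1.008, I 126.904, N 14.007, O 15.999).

252.23 g/mol

First, the molecular formula is C11H12N2O5 (counting implicit H from valence).
  C: 11 × 12.011 = 132.121
  H: 12 × 1.008 = 12.096
  N: 2 × 14.007 = 28.014
  O: 5 × 15.999 = 79.995
Sum: 11×12.011 + 12×1.008 + 2×14.007 + 5×15.999 = 252.226 → 252.23 g/mol.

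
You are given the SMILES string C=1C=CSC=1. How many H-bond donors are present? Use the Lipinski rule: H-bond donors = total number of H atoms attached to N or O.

0

Donors: find every N or O and count the H atoms it carries.
  (no N or O atoms present)
Lipinski HBD = 0.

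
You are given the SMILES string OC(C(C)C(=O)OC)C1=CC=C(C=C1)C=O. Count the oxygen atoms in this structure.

Scan the SMILES for O atoms (remember two-letter symbols like Cl and Br are single atoms).
Oxygen count: 4.

4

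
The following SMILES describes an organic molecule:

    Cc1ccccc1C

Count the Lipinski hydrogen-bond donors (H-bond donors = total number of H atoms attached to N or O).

Donors: find every N or O and count the H atoms it carries.
  (no N or O atoms present)
Lipinski HBD = 0.

0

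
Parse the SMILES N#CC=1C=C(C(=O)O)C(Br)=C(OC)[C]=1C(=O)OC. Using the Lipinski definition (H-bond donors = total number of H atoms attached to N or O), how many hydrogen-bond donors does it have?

1

Donors: find every N or O and count the H atoms it carries.
  atom 1 (N): bond orders sum to 3 → 0 H
  atom 7 (O): bond orders sum to 2 → 0 H
  atom 8 (O): bond orders sum to 1 → 1 H
  atom 12 (O): bond orders sum to 2 → 0 H
  atom 16 (O): bond orders sum to 2 → 0 H
  atom 17 (O): bond orders sum to 2 → 0 H
Lipinski HBD = 1.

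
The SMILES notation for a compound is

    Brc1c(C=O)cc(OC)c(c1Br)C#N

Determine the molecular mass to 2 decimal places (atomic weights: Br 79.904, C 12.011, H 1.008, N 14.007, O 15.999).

318.95 g/mol

First, the molecular formula is C9H5Br2NO2 (counting implicit H from valence).
  Br: 2 × 79.904 = 159.808
  C: 9 × 12.011 = 108.099
  H: 5 × 1.008 = 5.040
  N: 1 × 14.007 = 14.007
  O: 2 × 15.999 = 31.998
Sum: 2×79.904 + 9×12.011 + 5×1.008 + 1×14.007 + 2×15.999 = 318.952 → 318.95 g/mol.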